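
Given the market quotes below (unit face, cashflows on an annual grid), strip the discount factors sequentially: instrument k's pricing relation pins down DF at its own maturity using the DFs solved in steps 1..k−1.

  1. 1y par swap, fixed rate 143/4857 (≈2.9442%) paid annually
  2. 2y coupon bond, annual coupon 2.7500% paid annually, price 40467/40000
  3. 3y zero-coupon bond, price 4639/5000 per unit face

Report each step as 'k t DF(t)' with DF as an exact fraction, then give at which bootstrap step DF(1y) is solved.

step 1 [1y] swap r/1=143/4857: DF=(1 − 143/4857·(0))/(1+143/4857) = 4857/5000 ≈ 0.971400
step 2 [2y] bond c/1=11/400: DF=(40467/40000 − 11/400·(0.971400))/(1+11/400) = 4793/5000 ≈ 0.958600
step 3 [3y] zero: DF = P = 4639/5000 ≈ 0.927800

1 1 4857/5000
2 2 4793/5000
3 3 4639/5000
DF(1y) is solved at step 1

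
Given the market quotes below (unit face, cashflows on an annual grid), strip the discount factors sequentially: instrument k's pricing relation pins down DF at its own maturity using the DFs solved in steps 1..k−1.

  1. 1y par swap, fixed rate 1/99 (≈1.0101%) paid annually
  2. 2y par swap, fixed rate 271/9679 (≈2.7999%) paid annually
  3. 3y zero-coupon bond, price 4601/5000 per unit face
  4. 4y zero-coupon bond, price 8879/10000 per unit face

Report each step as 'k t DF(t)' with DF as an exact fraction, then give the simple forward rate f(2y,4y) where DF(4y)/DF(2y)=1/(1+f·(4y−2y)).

1 1 99/100
2 2 4729/5000
3 3 4601/5000
4 4 8879/10000
f(2y,4y) = ((4729/5000)/(8879/10000) − 1)/(2) = 579/17758 ≈ 3.2605%

step 1 [1y] swap r/1=1/99: DF=(1 − 1/99·(0))/(1+1/99) = 99/100 ≈ 0.990000
step 2 [2y] swap r/1=271/9679: DF=(1 − 271/9679·(0.990000))/(1+271/9679) = 4729/5000 ≈ 0.945800
step 3 [3y] zero: DF = P = 4601/5000 ≈ 0.920200
step 4 [4y] zero: DF = P = 8879/10000 ≈ 0.887900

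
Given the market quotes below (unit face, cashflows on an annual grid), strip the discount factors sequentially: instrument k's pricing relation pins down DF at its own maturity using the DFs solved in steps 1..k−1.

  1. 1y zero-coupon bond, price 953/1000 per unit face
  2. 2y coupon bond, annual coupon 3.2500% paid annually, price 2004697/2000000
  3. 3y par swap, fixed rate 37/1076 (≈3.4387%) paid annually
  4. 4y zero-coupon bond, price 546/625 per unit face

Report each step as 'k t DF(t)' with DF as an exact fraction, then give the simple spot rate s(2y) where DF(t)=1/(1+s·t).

1 1 953/1000
2 2 588/625
3 3 4519/5000
4 4 546/625
s(2y) = (1/(588/625) − 1)/(2) = 37/1176 ≈ 3.1463%

step 1 [1y] zero: DF = P = 953/1000 ≈ 0.953000
step 2 [2y] bond c/1=13/400: DF=(2004697/2000000 − 13/400·(0.953000))/(1+13/400) = 588/625 ≈ 0.940800
step 3 [3y] swap r/1=37/1076: DF=(1 − 37/1076·(0.953000+0.940800))/(1+37/1076) = 4519/5000 ≈ 0.903800
step 4 [4y] zero: DF = P = 546/625 ≈ 0.873600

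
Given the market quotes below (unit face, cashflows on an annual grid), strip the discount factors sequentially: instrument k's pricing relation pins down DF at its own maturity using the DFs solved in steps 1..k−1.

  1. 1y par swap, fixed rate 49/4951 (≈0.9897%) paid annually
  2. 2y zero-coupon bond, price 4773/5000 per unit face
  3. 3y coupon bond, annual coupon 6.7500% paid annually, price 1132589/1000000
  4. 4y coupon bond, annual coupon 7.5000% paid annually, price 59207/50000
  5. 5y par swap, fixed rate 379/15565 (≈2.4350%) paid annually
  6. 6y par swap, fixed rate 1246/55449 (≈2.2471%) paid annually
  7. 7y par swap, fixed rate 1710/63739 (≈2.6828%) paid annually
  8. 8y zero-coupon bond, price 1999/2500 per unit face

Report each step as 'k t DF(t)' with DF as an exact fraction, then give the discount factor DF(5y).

1 1 4951/5000
2 2 4773/5000
3 3 469/500
4 4 2251/2500
5 5 8863/10000
6 6 4377/5000
7 7 829/1000
8 8 1999/2500
DF(5y) = 8863/10000 ≈ 0.886300

step 1 [1y] swap r/1=49/4951: DF=(1 − 49/4951·(0))/(1+49/4951) = 4951/5000 ≈ 0.990200
step 2 [2y] zero: DF = P = 4773/5000 ≈ 0.954600
step 3 [3y] bond c/1=27/400: DF=(1132589/1000000 − 27/400·(0.990200+0.954600))/(1+27/400) = 469/500 ≈ 0.938000
step 4 [4y] bond c/1=3/40: DF=(59207/50000 − 3/40·(0.990200+0.954600+0.938000))/(1+3/40) = 2251/2500 ≈ 0.900400
step 5 [5y] swap r/1=379/15565: DF=(1 − 379/15565·(0.990200+0.954600+0.938000+0.900400))/(1+379/15565) = 8863/10000 ≈ 0.886300
step 6 [6y] swap r/1=1246/55449: DF=(1 − 1246/55449·(0.990200+0.954600+0.938000+0.900400+0.886300))/(1+1246/55449) = 4377/5000 ≈ 0.875400
step 7 [7y] swap r/1=1710/63739: DF=(1 − 1710/63739·(0.990200+0.954600+0.938000+0.900400+0.886300+0.875400))/(1+1710/63739) = 829/1000 ≈ 0.829000
step 8 [8y] zero: DF = P = 1999/2500 ≈ 0.799600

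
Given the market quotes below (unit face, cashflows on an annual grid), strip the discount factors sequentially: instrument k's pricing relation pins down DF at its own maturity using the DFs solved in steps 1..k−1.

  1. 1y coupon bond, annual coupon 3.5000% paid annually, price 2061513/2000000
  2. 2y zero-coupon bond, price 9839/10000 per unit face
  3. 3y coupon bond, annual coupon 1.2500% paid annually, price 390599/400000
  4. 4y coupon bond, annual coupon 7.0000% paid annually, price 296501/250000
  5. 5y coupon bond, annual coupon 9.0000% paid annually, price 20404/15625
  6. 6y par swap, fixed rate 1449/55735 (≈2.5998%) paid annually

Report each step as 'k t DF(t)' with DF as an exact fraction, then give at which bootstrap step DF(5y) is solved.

step 1 [1y] bond c/1=7/200: DF=(2061513/2000000 − 7/200·(0))/(1+7/200) = 9959/10000 ≈ 0.995900
step 2 [2y] zero: DF = P = 9839/10000 ≈ 0.983900
step 3 [3y] bond c/1=1/80: DF=(390599/400000 − 1/80·(0.995900+0.983900))/(1+1/80) = 47/50 ≈ 0.940000
step 4 [4y] bond c/1=7/100: DF=(296501/250000 − 7/100·(0.995900+0.983900+0.940000))/(1+7/100) = 4587/5000 ≈ 0.917400
step 5 [5y] bond c/1=9/100: DF=(20404/15625 − 9/100·(0.995900+0.983900+0.940000+0.917400))/(1+9/100) = 2203/2500 ≈ 0.881200
step 6 [6y] swap r/1=1449/55735: DF=(1 − 1449/55735·(0.995900+0.983900+0.940000+0.917400+0.881200))/(1+1449/55735) = 8551/10000 ≈ 0.855100

1 1 9959/10000
2 2 9839/10000
3 3 47/50
4 4 4587/5000
5 5 2203/2500
6 6 8551/10000
DF(5y) is solved at step 5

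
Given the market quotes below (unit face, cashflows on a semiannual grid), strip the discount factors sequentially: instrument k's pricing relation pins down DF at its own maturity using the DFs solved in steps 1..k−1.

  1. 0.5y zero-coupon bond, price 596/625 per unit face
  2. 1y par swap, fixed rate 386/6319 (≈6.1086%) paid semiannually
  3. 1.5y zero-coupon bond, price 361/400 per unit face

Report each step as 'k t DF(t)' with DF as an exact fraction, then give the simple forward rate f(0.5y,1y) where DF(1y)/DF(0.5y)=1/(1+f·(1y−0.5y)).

step 1 [0.5y] zero: DF = P = 596/625 ≈ 0.953600
step 2 [1y] swap r/2=193/6319: DF=(1 − 193/6319·(0.953600))/(1+193/6319) = 9421/10000 ≈ 0.942100
step 3 [1.5y] zero: DF = P = 361/400 ≈ 0.902500

1 1/2 596/625
2 1 9421/10000
3 3/2 361/400
f(0.5y,1y) = ((596/625)/(9421/10000) − 1)/(1/2) = 230/9421 ≈ 2.4414%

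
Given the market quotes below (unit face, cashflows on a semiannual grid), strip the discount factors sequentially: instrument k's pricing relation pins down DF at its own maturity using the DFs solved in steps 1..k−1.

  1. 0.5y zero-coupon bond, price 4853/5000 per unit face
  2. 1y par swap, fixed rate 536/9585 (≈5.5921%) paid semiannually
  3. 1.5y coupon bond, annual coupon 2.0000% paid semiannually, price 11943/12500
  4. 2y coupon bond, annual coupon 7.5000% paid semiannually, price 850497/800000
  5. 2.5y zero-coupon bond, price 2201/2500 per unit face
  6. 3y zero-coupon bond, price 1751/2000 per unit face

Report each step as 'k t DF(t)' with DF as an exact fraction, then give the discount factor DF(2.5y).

step 1 [0.5y] zero: DF = P = 4853/5000 ≈ 0.970600
step 2 [1y] swap r/2=268/9585: DF=(1 − 268/9585·(0.970600))/(1+268/9585) = 1183/1250 ≈ 0.946400
step 3 [1.5y] bond c/2=1/100: DF=(11943/12500 − 1/100·(0.970600+0.946400))/(1+1/100) = 927/1000 ≈ 0.927000
step 4 [2y] bond c/2=3/80: DF=(850497/800000 − 3/80·(0.970600+0.946400+0.927000))/(1+3/80) = 9219/10000 ≈ 0.921900
step 5 [2.5y] zero: DF = P = 2201/2500 ≈ 0.880400
step 6 [3y] zero: DF = P = 1751/2000 ≈ 0.875500

1 1/2 4853/5000
2 1 1183/1250
3 3/2 927/1000
4 2 9219/10000
5 5/2 2201/2500
6 3 1751/2000
DF(2.5y) = 2201/2500 ≈ 0.880400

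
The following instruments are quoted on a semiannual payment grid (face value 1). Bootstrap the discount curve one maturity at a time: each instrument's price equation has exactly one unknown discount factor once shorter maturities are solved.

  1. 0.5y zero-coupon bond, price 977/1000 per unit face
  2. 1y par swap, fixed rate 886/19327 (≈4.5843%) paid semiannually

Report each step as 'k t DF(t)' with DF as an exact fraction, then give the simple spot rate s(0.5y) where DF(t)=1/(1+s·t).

step 1 [0.5y] zero: DF = P = 977/1000 ≈ 0.977000
step 2 [1y] swap r/2=443/19327: DF=(1 − 443/19327·(0.977000))/(1+443/19327) = 9557/10000 ≈ 0.955700

1 1/2 977/1000
2 1 9557/10000
s(0.5y) = (1/(977/1000) − 1)/(1/2) = 46/977 ≈ 4.7083%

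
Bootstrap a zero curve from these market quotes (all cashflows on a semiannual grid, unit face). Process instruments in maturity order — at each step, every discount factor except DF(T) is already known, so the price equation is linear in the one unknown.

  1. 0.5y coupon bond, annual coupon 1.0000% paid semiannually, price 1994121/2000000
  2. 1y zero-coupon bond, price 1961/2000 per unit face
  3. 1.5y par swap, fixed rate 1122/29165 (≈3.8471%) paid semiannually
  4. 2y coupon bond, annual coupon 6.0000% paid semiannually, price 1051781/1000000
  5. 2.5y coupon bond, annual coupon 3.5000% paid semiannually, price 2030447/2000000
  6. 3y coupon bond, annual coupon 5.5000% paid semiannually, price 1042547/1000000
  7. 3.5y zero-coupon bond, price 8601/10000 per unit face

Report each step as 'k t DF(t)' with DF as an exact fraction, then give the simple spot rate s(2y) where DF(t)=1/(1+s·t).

1 1/2 9921/10000
2 1 1961/2000
3 3/2 9439/10000
4 2 4681/5000
5 5/2 1863/2000
6 3 4433/5000
7 7/2 8601/10000
s(2y) = (1/(4681/5000) − 1)/(2) = 319/9362 ≈ 3.4074%

step 1 [0.5y] bond c/2=1/200: DF=(1994121/2000000 − 1/200·(0))/(1+1/200) = 9921/10000 ≈ 0.992100
step 2 [1y] zero: DF = P = 1961/2000 ≈ 0.980500
step 3 [1.5y] swap r/2=561/29165: DF=(1 − 561/29165·(0.992100+0.980500))/(1+561/29165) = 9439/10000 ≈ 0.943900
step 4 [2y] bond c/2=3/100: DF=(1051781/1000000 − 3/100·(0.992100+0.980500+0.943900))/(1+3/100) = 4681/5000 ≈ 0.936200
step 5 [2.5y] bond c/2=7/400: DF=(2030447/2000000 − 7/400·(0.992100+0.980500+0.943900+0.936200))/(1+7/400) = 1863/2000 ≈ 0.931500
step 6 [3y] bond c/2=11/400: DF=(1042547/1000000 − 11/400·(0.992100+0.980500+0.943900+0.936200+0.931500))/(1+11/400) = 4433/5000 ≈ 0.886600
step 7 [3.5y] zero: DF = P = 8601/10000 ≈ 0.860100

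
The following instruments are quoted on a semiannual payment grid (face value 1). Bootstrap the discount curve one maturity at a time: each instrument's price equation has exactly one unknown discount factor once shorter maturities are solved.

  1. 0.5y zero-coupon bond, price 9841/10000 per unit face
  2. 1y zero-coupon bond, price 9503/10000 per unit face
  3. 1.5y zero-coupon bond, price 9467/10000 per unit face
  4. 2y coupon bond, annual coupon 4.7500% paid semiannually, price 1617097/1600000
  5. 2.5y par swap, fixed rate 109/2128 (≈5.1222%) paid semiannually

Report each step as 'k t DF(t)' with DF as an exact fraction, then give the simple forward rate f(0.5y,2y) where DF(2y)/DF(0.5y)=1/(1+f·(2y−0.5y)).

1 1/2 9841/10000
2 1 9503/10000
3 3/2 9467/10000
4 2 2301/2500
5 5/2 8801/10000
f(0.5y,2y) = ((9841/10000)/(2301/2500) − 1)/(3/2) = 49/1062 ≈ 4.6139%

step 1 [0.5y] zero: DF = P = 9841/10000 ≈ 0.984100
step 2 [1y] zero: DF = P = 9503/10000 ≈ 0.950300
step 3 [1.5y] zero: DF = P = 9467/10000 ≈ 0.946700
step 4 [2y] bond c/2=19/800: DF=(1617097/1600000 − 19/800·(0.984100+0.950300+0.946700))/(1+19/800) = 2301/2500 ≈ 0.920400
step 5 [2.5y] swap r/2=109/4256: DF=(1 − 109/4256·(0.984100+0.950300+0.946700+0.920400))/(1+109/4256) = 8801/10000 ≈ 0.880100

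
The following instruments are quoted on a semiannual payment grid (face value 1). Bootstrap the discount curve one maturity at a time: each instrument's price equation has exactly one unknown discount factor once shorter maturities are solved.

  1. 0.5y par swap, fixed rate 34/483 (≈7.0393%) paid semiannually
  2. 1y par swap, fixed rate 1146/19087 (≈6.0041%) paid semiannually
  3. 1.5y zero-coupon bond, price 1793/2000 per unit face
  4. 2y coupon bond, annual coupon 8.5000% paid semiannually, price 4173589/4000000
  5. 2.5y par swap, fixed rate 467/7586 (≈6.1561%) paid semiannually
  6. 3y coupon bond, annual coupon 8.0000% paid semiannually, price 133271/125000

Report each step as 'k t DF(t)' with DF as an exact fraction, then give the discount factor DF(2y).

step 1 [0.5y] swap r/2=17/483: DF=(1 − 17/483·(0))/(1+17/483) = 483/500 ≈ 0.966000
step 2 [1y] swap r/2=573/19087: DF=(1 − 573/19087·(0.966000))/(1+573/19087) = 9427/10000 ≈ 0.942700
step 3 [1.5y] zero: DF = P = 1793/2000 ≈ 0.896500
step 4 [2y] bond c/2=17/400: DF=(4173589/4000000 − 17/400·(0.966000+0.942700+0.896500))/(1+17/400) = 1773/2000 ≈ 0.886500
step 5 [2.5y] swap r/2=467/15172: DF=(1 − 467/15172·(0.966000+0.942700+0.896500+0.886500))/(1+467/15172) = 8599/10000 ≈ 0.859900
step 6 [3y] bond c/2=1/25: DF=(133271/125000 − 1/25·(0.966000+0.942700+0.896500+0.886500+0.859900))/(1+1/25) = 8501/10000 ≈ 0.850100

1 1/2 483/500
2 1 9427/10000
3 3/2 1793/2000
4 2 1773/2000
5 5/2 8599/10000
6 3 8501/10000
DF(2y) = 1773/2000 ≈ 0.886500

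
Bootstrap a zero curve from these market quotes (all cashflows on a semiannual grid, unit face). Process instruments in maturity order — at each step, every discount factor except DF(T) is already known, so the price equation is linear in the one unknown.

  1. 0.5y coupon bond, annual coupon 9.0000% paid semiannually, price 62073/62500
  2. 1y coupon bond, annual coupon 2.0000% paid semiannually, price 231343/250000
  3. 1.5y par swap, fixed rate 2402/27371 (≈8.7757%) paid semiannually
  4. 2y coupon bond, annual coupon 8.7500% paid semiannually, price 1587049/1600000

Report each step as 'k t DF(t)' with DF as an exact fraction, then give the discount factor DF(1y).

1 1/2 594/625
2 1 2267/2500
3 3/2 8799/10000
4 2 2089/2500
DF(1y) = 2267/2500 ≈ 0.906800

step 1 [0.5y] bond c/2=9/200: DF=(62073/62500 − 9/200·(0))/(1+9/200) = 594/625 ≈ 0.950400
step 2 [1y] bond c/2=1/100: DF=(231343/250000 − 1/100·(0.950400))/(1+1/100) = 2267/2500 ≈ 0.906800
step 3 [1.5y] swap r/2=1201/27371: DF=(1 − 1201/27371·(0.950400+0.906800))/(1+1201/27371) = 8799/10000 ≈ 0.879900
step 4 [2y] bond c/2=7/160: DF=(1587049/1600000 − 7/160·(0.950400+0.906800+0.879900))/(1+7/160) = 2089/2500 ≈ 0.835600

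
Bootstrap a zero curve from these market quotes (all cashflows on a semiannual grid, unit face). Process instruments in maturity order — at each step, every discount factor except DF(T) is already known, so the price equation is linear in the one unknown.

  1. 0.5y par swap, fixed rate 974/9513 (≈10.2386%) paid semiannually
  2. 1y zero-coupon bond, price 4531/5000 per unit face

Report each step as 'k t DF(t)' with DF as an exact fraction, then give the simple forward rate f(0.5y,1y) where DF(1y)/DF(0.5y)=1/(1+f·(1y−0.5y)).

1 1/2 9513/10000
2 1 4531/5000
f(0.5y,1y) = ((9513/10000)/(4531/5000) − 1)/(1/2) = 451/4531 ≈ 9.9537%

step 1 [0.5y] swap r/2=487/9513: DF=(1 − 487/9513·(0))/(1+487/9513) = 9513/10000 ≈ 0.951300
step 2 [1y] zero: DF = P = 4531/5000 ≈ 0.906200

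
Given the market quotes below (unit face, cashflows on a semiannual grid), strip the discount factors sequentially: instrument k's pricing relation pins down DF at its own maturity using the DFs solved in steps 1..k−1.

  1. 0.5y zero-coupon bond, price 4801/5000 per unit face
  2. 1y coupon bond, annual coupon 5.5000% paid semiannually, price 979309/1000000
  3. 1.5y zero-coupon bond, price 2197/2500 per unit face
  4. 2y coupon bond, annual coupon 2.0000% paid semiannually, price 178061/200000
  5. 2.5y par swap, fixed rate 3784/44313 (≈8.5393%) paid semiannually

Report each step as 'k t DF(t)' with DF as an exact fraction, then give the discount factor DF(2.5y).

step 1 [0.5y] zero: DF = P = 4801/5000 ≈ 0.960200
step 2 [1y] bond c/2=11/400: DF=(979309/1000000 − 11/400·(0.960200))/(1+11/400) = 4637/5000 ≈ 0.927400
step 3 [1.5y] zero: DF = P = 2197/2500 ≈ 0.878800
step 4 [2y] bond c/2=1/100: DF=(178061/200000 − 1/100·(0.960200+0.927400+0.878800))/(1+1/100) = 8541/10000 ≈ 0.854100
step 5 [2.5y] swap r/2=1892/44313: DF=(1 − 1892/44313·(0.960200+0.927400+0.878800+0.854100))/(1+1892/44313) = 2027/2500 ≈ 0.810800

1 1/2 4801/5000
2 1 4637/5000
3 3/2 2197/2500
4 2 8541/10000
5 5/2 2027/2500
DF(2.5y) = 2027/2500 ≈ 0.810800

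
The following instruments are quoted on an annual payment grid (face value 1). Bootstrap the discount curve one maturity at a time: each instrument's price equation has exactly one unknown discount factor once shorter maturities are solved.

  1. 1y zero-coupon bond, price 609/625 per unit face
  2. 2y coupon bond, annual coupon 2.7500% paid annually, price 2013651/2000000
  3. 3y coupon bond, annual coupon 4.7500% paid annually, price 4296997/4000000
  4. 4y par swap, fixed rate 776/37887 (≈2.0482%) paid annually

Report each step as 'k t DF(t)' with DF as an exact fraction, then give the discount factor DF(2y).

1 1 609/625
2 2 4769/5000
3 3 9381/10000
4 4 1153/1250
DF(2y) = 4769/5000 ≈ 0.953800

step 1 [1y] zero: DF = P = 609/625 ≈ 0.974400
step 2 [2y] bond c/1=11/400: DF=(2013651/2000000 − 11/400·(0.974400))/(1+11/400) = 4769/5000 ≈ 0.953800
step 3 [3y] bond c/1=19/400: DF=(4296997/4000000 − 19/400·(0.974400+0.953800))/(1+19/400) = 9381/10000 ≈ 0.938100
step 4 [4y] swap r/1=776/37887: DF=(1 − 776/37887·(0.974400+0.953800+0.938100))/(1+776/37887) = 1153/1250 ≈ 0.922400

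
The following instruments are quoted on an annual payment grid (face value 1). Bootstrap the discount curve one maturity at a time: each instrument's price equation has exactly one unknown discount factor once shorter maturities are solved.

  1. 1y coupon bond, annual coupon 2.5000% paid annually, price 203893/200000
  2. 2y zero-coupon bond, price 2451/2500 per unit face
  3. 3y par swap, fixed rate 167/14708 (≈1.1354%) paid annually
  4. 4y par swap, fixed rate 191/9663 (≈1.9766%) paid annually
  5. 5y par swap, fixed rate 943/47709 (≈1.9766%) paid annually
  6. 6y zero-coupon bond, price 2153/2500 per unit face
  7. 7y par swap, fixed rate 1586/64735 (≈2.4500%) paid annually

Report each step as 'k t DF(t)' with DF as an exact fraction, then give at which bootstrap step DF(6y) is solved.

1 1 4973/5000
2 2 2451/2500
3 3 4833/5000
4 4 2309/2500
5 5 9057/10000
6 6 2153/2500
7 7 4207/5000
DF(6y) is solved at step 6

step 1 [1y] bond c/1=1/40: DF=(203893/200000 − 1/40·(0))/(1+1/40) = 4973/5000 ≈ 0.994600
step 2 [2y] zero: DF = P = 2451/2500 ≈ 0.980400
step 3 [3y] swap r/1=167/14708: DF=(1 − 167/14708·(0.994600+0.980400))/(1+167/14708) = 4833/5000 ≈ 0.966600
step 4 [4y] swap r/1=191/9663: DF=(1 − 191/9663·(0.994600+0.980400+0.966600))/(1+191/9663) = 2309/2500 ≈ 0.923600
step 5 [5y] swap r/1=943/47709: DF=(1 − 943/47709·(0.994600+0.980400+0.966600+0.923600))/(1+943/47709) = 9057/10000 ≈ 0.905700
step 6 [6y] zero: DF = P = 2153/2500 ≈ 0.861200
step 7 [7y] swap r/1=1586/64735: DF=(1 − 1586/64735·(0.994600+0.980400+0.966600+0.923600+0.905700+0.861200))/(1+1586/64735) = 4207/5000 ≈ 0.841400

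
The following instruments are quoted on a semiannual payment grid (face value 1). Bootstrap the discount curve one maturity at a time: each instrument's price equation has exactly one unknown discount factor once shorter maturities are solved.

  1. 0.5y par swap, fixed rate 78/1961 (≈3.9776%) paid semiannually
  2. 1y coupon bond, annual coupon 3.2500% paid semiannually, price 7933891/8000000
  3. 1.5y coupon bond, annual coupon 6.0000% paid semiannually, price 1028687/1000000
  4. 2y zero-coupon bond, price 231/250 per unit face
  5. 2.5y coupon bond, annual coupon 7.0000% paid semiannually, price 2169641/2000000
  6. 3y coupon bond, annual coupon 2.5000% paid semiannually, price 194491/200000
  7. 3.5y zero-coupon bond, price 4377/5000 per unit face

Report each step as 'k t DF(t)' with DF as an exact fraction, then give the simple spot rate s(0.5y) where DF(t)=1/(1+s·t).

step 1 [0.5y] swap r/2=39/1961: DF=(1 − 39/1961·(0))/(1+39/1961) = 1961/2000 ≈ 0.980500
step 2 [1y] bond c/2=13/800: DF=(7933891/8000000 − 13/800·(0.980500))/(1+13/800) = 4801/5000 ≈ 0.960200
step 3 [1.5y] bond c/2=3/100: DF=(1028687/1000000 − 3/100·(0.980500+0.960200))/(1+3/100) = 4711/5000 ≈ 0.942200
step 4 [2y] zero: DF = P = 231/250 ≈ 0.924000
step 5 [2.5y] bond c/2=7/200: DF=(2169641/2000000 − 7/200·(0.980500+0.960200+0.942200+0.924000))/(1+7/200) = 4597/5000 ≈ 0.919400
step 6 [3y] bond c/2=1/80: DF=(194491/200000 − 1/80·(0.980500+0.960200+0.942200+0.924000+0.919400))/(1+1/80) = 9021/10000 ≈ 0.902100
step 7 [3.5y] zero: DF = P = 4377/5000 ≈ 0.875400

1 1/2 1961/2000
2 1 4801/5000
3 3/2 4711/5000
4 2 231/250
5 5/2 4597/5000
6 3 9021/10000
7 7/2 4377/5000
s(0.5y) = (1/(1961/2000) − 1)/(1/2) = 78/1961 ≈ 3.9776%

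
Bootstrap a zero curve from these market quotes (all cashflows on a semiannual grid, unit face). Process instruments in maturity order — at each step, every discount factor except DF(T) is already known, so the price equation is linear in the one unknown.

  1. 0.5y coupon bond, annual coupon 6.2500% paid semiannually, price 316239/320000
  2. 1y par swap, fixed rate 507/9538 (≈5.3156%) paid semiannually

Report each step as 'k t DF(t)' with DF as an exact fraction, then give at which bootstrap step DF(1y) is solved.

1 1/2 9583/10000
2 1 9493/10000
DF(1y) is solved at step 2

step 1 [0.5y] bond c/2=1/32: DF=(316239/320000 − 1/32·(0))/(1+1/32) = 9583/10000 ≈ 0.958300
step 2 [1y] swap r/2=507/19076: DF=(1 − 507/19076·(0.958300))/(1+507/19076) = 9493/10000 ≈ 0.949300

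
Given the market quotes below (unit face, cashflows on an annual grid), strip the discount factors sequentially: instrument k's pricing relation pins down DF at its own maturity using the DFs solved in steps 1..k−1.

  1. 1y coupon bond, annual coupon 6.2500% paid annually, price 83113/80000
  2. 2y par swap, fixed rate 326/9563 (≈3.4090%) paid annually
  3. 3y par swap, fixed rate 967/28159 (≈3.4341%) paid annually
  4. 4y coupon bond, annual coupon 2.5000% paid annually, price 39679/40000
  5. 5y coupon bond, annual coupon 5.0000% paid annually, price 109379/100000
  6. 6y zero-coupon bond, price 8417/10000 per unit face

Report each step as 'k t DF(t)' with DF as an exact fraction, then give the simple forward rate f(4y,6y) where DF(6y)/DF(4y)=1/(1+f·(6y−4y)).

step 1 [1y] bond c/1=1/16: DF=(83113/80000 − 1/16·(0))/(1+1/16) = 4889/5000 ≈ 0.977800
step 2 [2y] swap r/1=326/9563: DF=(1 − 326/9563·(0.977800))/(1+326/9563) = 2337/2500 ≈ 0.934800
step 3 [3y] swap r/1=967/28159: DF=(1 − 967/28159·(0.977800+0.934800))/(1+967/28159) = 9033/10000 ≈ 0.903300
step 4 [4y] bond c/1=1/40: DF=(39679/40000 − 1/40·(0.977800+0.934800+0.903300))/(1+1/40) = 8991/10000 ≈ 0.899100
step 5 [5y] bond c/1=1/20: DF=(109379/100000 − 1/20·(0.977800+0.934800+0.903300+0.899100))/(1+1/20) = 1081/1250 ≈ 0.864800
step 6 [6y] zero: DF = P = 8417/10000 ≈ 0.841700

1 1 4889/5000
2 2 2337/2500
3 3 9033/10000
4 4 8991/10000
5 5 1081/1250
6 6 8417/10000
f(4y,6y) = ((8991/10000)/(8417/10000) − 1)/(2) = 287/8417 ≈ 3.4098%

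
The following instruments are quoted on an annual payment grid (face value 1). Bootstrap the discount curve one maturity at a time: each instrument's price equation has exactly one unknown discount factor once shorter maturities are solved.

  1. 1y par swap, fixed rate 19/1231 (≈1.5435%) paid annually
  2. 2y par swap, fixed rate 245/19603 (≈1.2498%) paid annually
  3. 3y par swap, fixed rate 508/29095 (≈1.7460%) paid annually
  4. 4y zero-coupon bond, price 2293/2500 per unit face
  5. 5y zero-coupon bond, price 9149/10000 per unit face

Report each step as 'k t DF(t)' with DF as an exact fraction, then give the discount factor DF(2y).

1 1 1231/1250
2 2 1951/2000
3 3 2373/2500
4 4 2293/2500
5 5 9149/10000
DF(2y) = 1951/2000 ≈ 0.975500

step 1 [1y] swap r/1=19/1231: DF=(1 − 19/1231·(0))/(1+19/1231) = 1231/1250 ≈ 0.984800
step 2 [2y] swap r/1=245/19603: DF=(1 − 245/19603·(0.984800))/(1+245/19603) = 1951/2000 ≈ 0.975500
step 3 [3y] swap r/1=508/29095: DF=(1 − 508/29095·(0.984800+0.975500))/(1+508/29095) = 2373/2500 ≈ 0.949200
step 4 [4y] zero: DF = P = 2293/2500 ≈ 0.917200
step 5 [5y] zero: DF = P = 9149/10000 ≈ 0.914900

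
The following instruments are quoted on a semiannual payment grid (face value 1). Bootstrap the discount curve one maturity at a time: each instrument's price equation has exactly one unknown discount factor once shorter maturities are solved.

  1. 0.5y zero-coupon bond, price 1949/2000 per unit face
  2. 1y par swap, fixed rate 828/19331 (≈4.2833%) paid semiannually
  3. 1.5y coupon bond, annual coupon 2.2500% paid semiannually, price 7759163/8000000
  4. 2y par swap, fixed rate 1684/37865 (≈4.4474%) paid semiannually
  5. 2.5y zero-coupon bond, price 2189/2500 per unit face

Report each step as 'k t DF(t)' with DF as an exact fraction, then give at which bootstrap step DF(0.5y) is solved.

step 1 [0.5y] zero: DF = P = 1949/2000 ≈ 0.974500
step 2 [1y] swap r/2=414/19331: DF=(1 − 414/19331·(0.974500))/(1+414/19331) = 4793/5000 ≈ 0.958600
step 3 [1.5y] bond c/2=9/800: DF=(7759163/8000000 − 9/800·(0.974500+0.958600))/(1+9/800) = 586/625 ≈ 0.937600
step 4 [2y] swap r/2=842/37865: DF=(1 − 842/37865·(0.974500+0.958600+0.937600))/(1+842/37865) = 4579/5000 ≈ 0.915800
step 5 [2.5y] zero: DF = P = 2189/2500 ≈ 0.875600

1 1/2 1949/2000
2 1 4793/5000
3 3/2 586/625
4 2 4579/5000
5 5/2 2189/2500
DF(0.5y) is solved at step 1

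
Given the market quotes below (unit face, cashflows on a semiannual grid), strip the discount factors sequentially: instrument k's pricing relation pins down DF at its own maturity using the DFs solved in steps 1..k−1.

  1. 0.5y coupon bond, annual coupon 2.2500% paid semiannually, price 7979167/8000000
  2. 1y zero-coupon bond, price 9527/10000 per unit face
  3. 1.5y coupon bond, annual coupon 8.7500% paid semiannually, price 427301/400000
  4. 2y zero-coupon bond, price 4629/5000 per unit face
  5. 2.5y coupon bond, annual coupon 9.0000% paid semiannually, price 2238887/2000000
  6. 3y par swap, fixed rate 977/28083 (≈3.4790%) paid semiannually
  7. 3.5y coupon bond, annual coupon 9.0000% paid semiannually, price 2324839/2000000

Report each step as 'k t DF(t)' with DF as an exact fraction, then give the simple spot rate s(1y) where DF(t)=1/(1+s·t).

step 1 [0.5y] bond c/2=9/800: DF=(7979167/8000000 − 9/800·(0))/(1+9/800) = 9863/10000 ≈ 0.986300
step 2 [1y] zero: DF = P = 9527/10000 ≈ 0.952700
step 3 [1.5y] bond c/2=7/160: DF=(427301/400000 − 7/160·(0.986300+0.952700))/(1+7/160) = 4711/5000 ≈ 0.942200
step 4 [2y] zero: DF = P = 4629/5000 ≈ 0.925800
step 5 [2.5y] bond c/2=9/200: DF=(2238887/2000000 − 9/200·(0.986300+0.952700+0.942200+0.925800))/(1+9/200) = 9073/10000 ≈ 0.907300
step 6 [3y] swap r/2=977/56166: DF=(1 − 977/56166·(0.986300+0.952700+0.942200+0.925800+0.907300))/(1+977/56166) = 9023/10000 ≈ 0.902300
step 7 [3.5y] bond c/2=9/200: DF=(2324839/2000000 − 9/200·(0.986300+0.952700+0.942200+0.925800+0.907300+0.902300))/(1+9/200) = 1741/2000 ≈ 0.870500

1 1/2 9863/10000
2 1 9527/10000
3 3/2 4711/5000
4 2 4629/5000
5 5/2 9073/10000
6 3 9023/10000
7 7/2 1741/2000
s(1y) = (1/(9527/10000) − 1)/(1) = 473/9527 ≈ 4.9648%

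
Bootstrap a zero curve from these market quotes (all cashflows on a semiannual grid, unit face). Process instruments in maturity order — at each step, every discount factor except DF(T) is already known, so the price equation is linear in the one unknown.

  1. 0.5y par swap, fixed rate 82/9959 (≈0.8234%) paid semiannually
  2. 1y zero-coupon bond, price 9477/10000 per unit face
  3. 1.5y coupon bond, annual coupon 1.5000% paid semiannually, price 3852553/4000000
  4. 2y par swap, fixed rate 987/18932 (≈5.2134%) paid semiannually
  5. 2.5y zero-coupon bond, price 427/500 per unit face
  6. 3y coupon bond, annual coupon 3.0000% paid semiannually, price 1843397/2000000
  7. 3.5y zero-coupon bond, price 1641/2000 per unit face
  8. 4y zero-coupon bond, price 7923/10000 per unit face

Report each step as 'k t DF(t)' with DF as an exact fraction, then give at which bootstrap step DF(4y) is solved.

1 1/2 9959/10000
2 1 9477/10000
3 3/2 1883/2000
4 2 9013/10000
5 5/2 427/500
6 3 1679/2000
7 7/2 1641/2000
8 4 7923/10000
DF(4y) is solved at step 8

step 1 [0.5y] swap r/2=41/9959: DF=(1 − 41/9959·(0))/(1+41/9959) = 9959/10000 ≈ 0.995900
step 2 [1y] zero: DF = P = 9477/10000 ≈ 0.947700
step 3 [1.5y] bond c/2=3/400: DF=(3852553/4000000 − 3/400·(0.995900+0.947700))/(1+3/400) = 1883/2000 ≈ 0.941500
step 4 [2y] swap r/2=987/37864: DF=(1 − 987/37864·(0.995900+0.947700+0.941500))/(1+987/37864) = 9013/10000 ≈ 0.901300
step 5 [2.5y] zero: DF = P = 427/500 ≈ 0.854000
step 6 [3y] bond c/2=3/200: DF=(1843397/2000000 − 3/200·(0.995900+0.947700+0.941500+0.901300+0.854000))/(1+3/200) = 1679/2000 ≈ 0.839500
step 7 [3.5y] zero: DF = P = 1641/2000 ≈ 0.820500
step 8 [4y] zero: DF = P = 7923/10000 ≈ 0.792300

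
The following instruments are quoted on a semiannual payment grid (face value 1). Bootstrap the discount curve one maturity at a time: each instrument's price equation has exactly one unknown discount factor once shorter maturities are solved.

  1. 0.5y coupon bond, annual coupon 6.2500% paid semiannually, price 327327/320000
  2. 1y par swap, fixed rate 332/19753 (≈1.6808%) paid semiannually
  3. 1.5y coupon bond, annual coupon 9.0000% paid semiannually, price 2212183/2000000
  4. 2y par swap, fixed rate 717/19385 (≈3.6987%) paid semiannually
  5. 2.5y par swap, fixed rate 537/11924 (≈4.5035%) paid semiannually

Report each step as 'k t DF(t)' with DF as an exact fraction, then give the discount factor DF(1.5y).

1 1/2 9919/10000
2 1 4917/5000
3 3/2 4867/5000
4 2 9283/10000
5 5/2 4463/5000
DF(1.5y) = 4867/5000 ≈ 0.973400

step 1 [0.5y] bond c/2=1/32: DF=(327327/320000 − 1/32·(0))/(1+1/32) = 9919/10000 ≈ 0.991900
step 2 [1y] swap r/2=166/19753: DF=(1 − 166/19753·(0.991900))/(1+166/19753) = 4917/5000 ≈ 0.983400
step 3 [1.5y] bond c/2=9/200: DF=(2212183/2000000 − 9/200·(0.991900+0.983400))/(1+9/200) = 4867/5000 ≈ 0.973400
step 4 [2y] swap r/2=717/38770: DF=(1 − 717/38770·(0.991900+0.983400+0.973400))/(1+717/38770) = 9283/10000 ≈ 0.928300
step 5 [2.5y] swap r/2=537/23848: DF=(1 − 537/23848·(0.991900+0.983400+0.973400+0.928300))/(1+537/23848) = 4463/5000 ≈ 0.892600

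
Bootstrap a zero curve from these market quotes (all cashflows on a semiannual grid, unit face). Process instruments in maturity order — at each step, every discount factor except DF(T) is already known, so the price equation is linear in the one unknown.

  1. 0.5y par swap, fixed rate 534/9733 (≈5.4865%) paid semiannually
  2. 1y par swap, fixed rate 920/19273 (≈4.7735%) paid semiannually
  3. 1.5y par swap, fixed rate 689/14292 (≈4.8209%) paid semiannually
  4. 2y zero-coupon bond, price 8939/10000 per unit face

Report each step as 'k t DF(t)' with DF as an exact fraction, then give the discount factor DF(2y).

1 1/2 9733/10000
2 1 477/500
3 3/2 9311/10000
4 2 8939/10000
DF(2y) = 8939/10000 ≈ 0.893900

step 1 [0.5y] swap r/2=267/9733: DF=(1 − 267/9733·(0))/(1+267/9733) = 9733/10000 ≈ 0.973300
step 2 [1y] swap r/2=460/19273: DF=(1 − 460/19273·(0.973300))/(1+460/19273) = 477/500 ≈ 0.954000
step 3 [1.5y] swap r/2=689/28584: DF=(1 − 689/28584·(0.973300+0.954000))/(1+689/28584) = 9311/10000 ≈ 0.931100
step 4 [2y] zero: DF = P = 8939/10000 ≈ 0.893900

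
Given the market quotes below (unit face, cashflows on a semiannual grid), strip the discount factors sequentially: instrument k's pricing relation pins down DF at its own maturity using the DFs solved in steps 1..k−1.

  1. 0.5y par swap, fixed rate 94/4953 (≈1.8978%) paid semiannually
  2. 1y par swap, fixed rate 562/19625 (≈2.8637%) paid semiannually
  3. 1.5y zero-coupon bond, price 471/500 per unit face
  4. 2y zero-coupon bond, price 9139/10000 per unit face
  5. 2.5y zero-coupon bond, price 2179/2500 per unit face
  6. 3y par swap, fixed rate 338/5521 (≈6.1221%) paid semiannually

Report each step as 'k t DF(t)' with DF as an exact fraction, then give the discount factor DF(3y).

step 1 [0.5y] swap r/2=47/4953: DF=(1 − 47/4953·(0))/(1+47/4953) = 4953/5000 ≈ 0.990600
step 2 [1y] swap r/2=281/19625: DF=(1 − 281/19625·(0.990600))/(1+281/19625) = 9719/10000 ≈ 0.971900
step 3 [1.5y] zero: DF = P = 471/500 ≈ 0.942000
step 4 [2y] zero: DF = P = 9139/10000 ≈ 0.913900
step 5 [2.5y] zero: DF = P = 2179/2500 ≈ 0.871600
step 6 [3y] swap r/2=169/5521: DF=(1 − 169/5521·(0.990600+0.971900+0.942000+0.913900+0.871600))/(1+169/5521) = 831/1000 ≈ 0.831000

1 1/2 4953/5000
2 1 9719/10000
3 3/2 471/500
4 2 9139/10000
5 5/2 2179/2500
6 3 831/1000
DF(3y) = 831/1000 ≈ 0.831000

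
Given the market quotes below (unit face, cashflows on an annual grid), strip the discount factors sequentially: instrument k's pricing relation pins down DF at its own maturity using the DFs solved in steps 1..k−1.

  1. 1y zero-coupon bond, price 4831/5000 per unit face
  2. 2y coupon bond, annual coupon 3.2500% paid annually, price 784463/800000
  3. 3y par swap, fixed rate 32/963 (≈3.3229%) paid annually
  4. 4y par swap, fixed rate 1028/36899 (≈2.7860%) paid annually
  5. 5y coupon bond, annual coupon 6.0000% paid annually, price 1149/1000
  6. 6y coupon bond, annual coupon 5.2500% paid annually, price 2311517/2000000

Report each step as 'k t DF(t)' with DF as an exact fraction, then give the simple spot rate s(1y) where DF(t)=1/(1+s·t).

step 1 [1y] zero: DF = P = 4831/5000 ≈ 0.966200
step 2 [2y] bond c/1=13/400: DF=(784463/800000 − 13/400·(0.966200))/(1+13/400) = 9193/10000 ≈ 0.919300
step 3 [3y] swap r/1=32/963: DF=(1 − 32/963·(0.966200+0.919300))/(1+32/963) = 567/625 ≈ 0.907200
step 4 [4y] swap r/1=1028/36899: DF=(1 − 1028/36899·(0.966200+0.919300+0.907200))/(1+1028/36899) = 2243/2500 ≈ 0.897200
step 5 [5y] bond c/1=3/50: DF=(1149/1000 − 3/50·(0.966200+0.919300+0.907200+0.897200))/(1+3/50) = 8751/10000 ≈ 0.875100
step 6 [6y] bond c/1=21/400: DF=(2311517/2000000 − 21/400·(0.966200+0.919300+0.907200+0.897200+0.875100))/(1+21/400) = 544/625 ≈ 0.870400

1 1 4831/5000
2 2 9193/10000
3 3 567/625
4 4 2243/2500
5 5 8751/10000
6 6 544/625
s(1y) = (1/(4831/5000) − 1)/(1) = 169/4831 ≈ 3.4982%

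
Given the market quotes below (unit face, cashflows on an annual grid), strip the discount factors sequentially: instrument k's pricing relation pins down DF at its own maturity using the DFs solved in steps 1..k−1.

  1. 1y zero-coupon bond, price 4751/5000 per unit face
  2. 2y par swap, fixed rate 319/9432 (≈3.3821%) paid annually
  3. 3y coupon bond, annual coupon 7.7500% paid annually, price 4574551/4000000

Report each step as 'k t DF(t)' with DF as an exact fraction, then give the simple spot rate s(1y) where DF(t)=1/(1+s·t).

1 1 4751/5000
2 2 4681/5000
3 3 9257/10000
s(1y) = (1/(4751/5000) − 1)/(1) = 249/4751 ≈ 5.2410%

step 1 [1y] zero: DF = P = 4751/5000 ≈ 0.950200
step 2 [2y] swap r/1=319/9432: DF=(1 − 319/9432·(0.950200))/(1+319/9432) = 4681/5000 ≈ 0.936200
step 3 [3y] bond c/1=31/400: DF=(4574551/4000000 − 31/400·(0.950200+0.936200))/(1+31/400) = 9257/10000 ≈ 0.925700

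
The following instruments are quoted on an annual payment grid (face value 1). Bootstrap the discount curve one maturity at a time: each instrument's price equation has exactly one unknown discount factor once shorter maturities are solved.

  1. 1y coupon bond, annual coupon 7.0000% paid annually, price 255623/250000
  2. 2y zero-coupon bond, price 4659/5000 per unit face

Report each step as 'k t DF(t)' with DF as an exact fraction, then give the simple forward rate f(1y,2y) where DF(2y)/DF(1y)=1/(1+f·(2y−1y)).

1 1 2389/2500
2 2 4659/5000
f(1y,2y) = ((2389/2500)/(4659/5000) − 1)/(1) = 119/4659 ≈ 2.5542%

step 1 [1y] bond c/1=7/100: DF=(255623/250000 − 7/100·(0))/(1+7/100) = 2389/2500 ≈ 0.955600
step 2 [2y] zero: DF = P = 4659/5000 ≈ 0.931800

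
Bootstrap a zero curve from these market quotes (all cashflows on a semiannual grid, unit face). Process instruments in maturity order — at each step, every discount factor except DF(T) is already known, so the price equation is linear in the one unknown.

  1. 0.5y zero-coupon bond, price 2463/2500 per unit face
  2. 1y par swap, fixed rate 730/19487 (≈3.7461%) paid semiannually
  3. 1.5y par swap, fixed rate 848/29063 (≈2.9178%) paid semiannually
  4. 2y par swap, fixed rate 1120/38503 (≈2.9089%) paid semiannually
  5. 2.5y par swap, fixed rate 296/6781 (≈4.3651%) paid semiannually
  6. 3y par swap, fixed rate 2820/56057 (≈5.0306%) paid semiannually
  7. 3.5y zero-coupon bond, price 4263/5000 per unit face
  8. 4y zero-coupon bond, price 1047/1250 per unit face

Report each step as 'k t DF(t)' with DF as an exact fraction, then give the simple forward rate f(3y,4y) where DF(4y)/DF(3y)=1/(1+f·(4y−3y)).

step 1 [0.5y] zero: DF = P = 2463/2500 ≈ 0.985200
step 2 [1y] swap r/2=365/19487: DF=(1 − 365/19487·(0.985200))/(1+365/19487) = 1927/2000 ≈ 0.963500
step 3 [1.5y] swap r/2=424/29063: DF=(1 − 424/29063·(0.985200+0.963500))/(1+424/29063) = 1197/1250 ≈ 0.957600
step 4 [2y] swap r/2=560/38503: DF=(1 − 560/38503·(0.985200+0.963500+0.957600))/(1+560/38503) = 118/125 ≈ 0.944000
step 5 [2.5y] swap r/2=148/6781: DF=(1 − 148/6781·(0.985200+0.963500+0.957600+0.944000))/(1+148/6781) = 2241/2500 ≈ 0.896400
step 6 [3y] swap r/2=1410/56057: DF=(1 − 1410/56057·(0.985200+0.963500+0.957600+0.944000+0.896400))/(1+1410/56057) = 859/1000 ≈ 0.859000
step 7 [3.5y] zero: DF = P = 4263/5000 ≈ 0.852600
step 8 [4y] zero: DF = P = 1047/1250 ≈ 0.837600

1 1/2 2463/2500
2 1 1927/2000
3 3/2 1197/1250
4 2 118/125
5 5/2 2241/2500
6 3 859/1000
7 7/2 4263/5000
8 4 1047/1250
f(3y,4y) = ((859/1000)/(1047/1250) − 1)/(1) = 107/4188 ≈ 2.5549%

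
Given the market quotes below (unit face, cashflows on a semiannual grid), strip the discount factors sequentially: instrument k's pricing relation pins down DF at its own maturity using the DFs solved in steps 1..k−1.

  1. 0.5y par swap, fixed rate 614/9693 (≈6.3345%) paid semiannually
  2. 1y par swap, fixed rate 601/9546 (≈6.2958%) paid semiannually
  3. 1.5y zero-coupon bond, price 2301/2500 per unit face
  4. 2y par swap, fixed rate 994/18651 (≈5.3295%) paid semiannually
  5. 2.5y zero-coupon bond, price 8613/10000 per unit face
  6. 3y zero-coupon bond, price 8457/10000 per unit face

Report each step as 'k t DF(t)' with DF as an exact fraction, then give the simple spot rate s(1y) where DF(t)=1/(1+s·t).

1 1/2 9693/10000
2 1 9399/10000
3 3/2 2301/2500
4 2 4503/5000
5 5/2 8613/10000
6 3 8457/10000
s(1y) = (1/(9399/10000) − 1)/(1) = 601/9399 ≈ 6.3943%

step 1 [0.5y] swap r/2=307/9693: DF=(1 − 307/9693·(0))/(1+307/9693) = 9693/10000 ≈ 0.969300
step 2 [1y] swap r/2=601/19092: DF=(1 − 601/19092·(0.969300))/(1+601/19092) = 9399/10000 ≈ 0.939900
step 3 [1.5y] zero: DF = P = 2301/2500 ≈ 0.920400
step 4 [2y] swap r/2=497/18651: DF=(1 − 497/18651·(0.969300+0.939900+0.920400))/(1+497/18651) = 4503/5000 ≈ 0.900600
step 5 [2.5y] zero: DF = P = 8613/10000 ≈ 0.861300
step 6 [3y] zero: DF = P = 8457/10000 ≈ 0.845700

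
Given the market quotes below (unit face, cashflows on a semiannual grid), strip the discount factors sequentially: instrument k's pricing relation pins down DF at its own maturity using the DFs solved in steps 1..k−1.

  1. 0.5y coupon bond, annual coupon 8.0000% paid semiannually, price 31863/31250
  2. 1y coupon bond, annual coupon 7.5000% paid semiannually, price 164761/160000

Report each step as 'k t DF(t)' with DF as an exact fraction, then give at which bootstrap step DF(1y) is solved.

1 1/2 2451/2500
2 1 9571/10000
DF(1y) is solved at step 2

step 1 [0.5y] bond c/2=1/25: DF=(31863/31250 − 1/25·(0))/(1+1/25) = 2451/2500 ≈ 0.980400
step 2 [1y] bond c/2=3/80: DF=(164761/160000 − 3/80·(0.980400))/(1+3/80) = 9571/10000 ≈ 0.957100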